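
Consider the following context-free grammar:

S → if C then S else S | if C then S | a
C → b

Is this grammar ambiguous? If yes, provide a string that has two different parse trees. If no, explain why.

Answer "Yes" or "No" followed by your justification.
The 'dangling else' can attach to either if. Two leftmost derivations of  if b then if b then a else a:
  (1) S ⇒ if C then S else S ⇒ if b then S else S ⇒ if b then if C then S else S ⇒ if b then if b then S else S ⇒ if b then if b then a else S ⇒ if b then if b then a else a   (else belongs to the outer if)
  (2) S ⇒ if C then S ⇒ if b then S ⇒ if b then if C then S else S ⇒ if b then if b then S else S ⇒ if b then if b then a else S ⇒ if b then if b then a else a   (else belongs to the inner if)
Two distinct parse trees for the same string, so the grammar is ambiguous.

Final answer: Yes - the string 'if b then if b then a else a' has two distinct leftmost derivations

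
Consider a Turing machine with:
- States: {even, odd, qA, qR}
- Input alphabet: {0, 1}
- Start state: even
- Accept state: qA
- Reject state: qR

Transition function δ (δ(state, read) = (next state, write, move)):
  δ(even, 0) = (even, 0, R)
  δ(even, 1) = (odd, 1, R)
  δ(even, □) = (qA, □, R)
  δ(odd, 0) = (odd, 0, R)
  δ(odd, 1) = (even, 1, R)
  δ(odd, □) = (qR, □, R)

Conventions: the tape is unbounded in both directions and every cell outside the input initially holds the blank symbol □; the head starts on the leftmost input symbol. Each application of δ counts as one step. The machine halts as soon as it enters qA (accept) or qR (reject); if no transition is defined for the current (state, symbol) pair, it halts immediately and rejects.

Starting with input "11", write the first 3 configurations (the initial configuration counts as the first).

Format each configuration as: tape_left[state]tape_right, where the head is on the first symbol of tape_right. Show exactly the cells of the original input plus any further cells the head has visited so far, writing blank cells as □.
Step 0: [even]11 (head at position 0)
Step 1: δ(even, 1) = (odd, 1, R)  ⊢  1[odd]1 (head at position 1)
Step 2: δ(odd, 1) = (even, 1, R)  ⊢  11[even]□ (head at position 2)

Final answer: [even]11 ⊢ 1[odd]1 ⊢ 11[even]□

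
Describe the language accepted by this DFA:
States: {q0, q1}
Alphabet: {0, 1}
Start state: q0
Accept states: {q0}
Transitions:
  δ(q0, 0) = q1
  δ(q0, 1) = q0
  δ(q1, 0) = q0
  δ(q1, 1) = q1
Analyzing the DFA structure:
Start state: q0
Accept states: {q0}
Interpreting what each state remembers (checking against the transitions):
  q0: an even number of 0s has been read so far
  q1: an odd number of 0s has been read so far
  δ(q0, 0): in q0 (an even number of 0s has been read so far), after reading 0 we have: an odd number of 0s has been read so far → q1
  δ(q0, 1): in q0 (an even number of 0s has been read so far), after reading 1 we have: an even number of 0s has been read so far → q0
  δ(q1, 0): in q1 (an odd number of 0s has been read so far), after reading 0 we have: an even number of 0s has been read so far → q0
  δ(q1, 1): in q1 (an odd number of 0s has been read so far), after reading 1 we have: an odd number of 0s has been read so far → q1
A string is accepted iff it ends in {q0}, i.e. an even number of 0s has been read so far.
Language: All binary strings with an even number of 0s

Final answer: All binary strings with an even number of 0s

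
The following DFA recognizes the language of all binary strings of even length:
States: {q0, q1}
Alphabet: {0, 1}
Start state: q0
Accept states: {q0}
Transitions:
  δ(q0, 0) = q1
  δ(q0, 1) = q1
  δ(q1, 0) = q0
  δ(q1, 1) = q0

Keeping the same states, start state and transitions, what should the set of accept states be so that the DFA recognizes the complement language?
The DFA is complete (every state has a transition on every symbol), so the complement
is recognized by the same DFA with accepting and non-accepting states swapped.
Original accept states: {q0}
Complement accept states = All states - Original accept states
= {q0, q1} - {q0}
= {q1}
Complement language: strings of ODD length

Final answer: {q1}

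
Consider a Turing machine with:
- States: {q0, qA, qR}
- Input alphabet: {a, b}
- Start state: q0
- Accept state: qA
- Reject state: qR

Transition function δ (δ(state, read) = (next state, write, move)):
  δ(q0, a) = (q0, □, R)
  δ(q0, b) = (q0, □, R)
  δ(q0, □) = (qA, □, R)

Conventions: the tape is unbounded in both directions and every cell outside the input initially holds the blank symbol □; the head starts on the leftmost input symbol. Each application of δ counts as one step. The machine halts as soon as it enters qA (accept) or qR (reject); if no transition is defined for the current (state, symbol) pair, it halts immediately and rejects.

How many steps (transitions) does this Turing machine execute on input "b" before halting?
Step 0: [q0]b (head at position 0)
Step 1: δ(q0, b) = (q0, □, R)  ⊢  □[q0]□ (head at position 1)
Step 2: δ(q0, □) = (qA, □, R)  ⊢  □□[qA]□ (head at position 2)
The machine is in qA, so it halts and accepts.
Number of transitions executed: 2.

Final answer: 2 steps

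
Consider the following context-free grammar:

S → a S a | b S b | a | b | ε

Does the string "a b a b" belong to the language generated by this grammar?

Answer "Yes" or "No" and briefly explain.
Every production places the same symbol at both ends (or yields a single symbol / ε), so every derived string is a palindrome. a b a b reversed is b a b a ≠ a b a b, so it is not a palindrome and cannot be derived (already the first step fails: the string starts with a but ends with b, so neither S → a S a nor S → b S b fits).

Final answer: No - no valid derivation exists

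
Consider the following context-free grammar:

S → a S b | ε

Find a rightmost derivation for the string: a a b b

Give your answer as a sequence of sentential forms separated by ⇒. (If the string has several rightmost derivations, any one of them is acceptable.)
Start with S.
Step 1: the rightmost non-terminal is S; apply S → a S b:  a S b
Step 2: the rightmost non-terminal is S; apply S → a S b:  a a S b b
Step 3: the rightmost non-terminal is S; apply S → ε:  a a b b

Final answer: S ⇒ a S b ⇒ a a S b b ⇒ a a b b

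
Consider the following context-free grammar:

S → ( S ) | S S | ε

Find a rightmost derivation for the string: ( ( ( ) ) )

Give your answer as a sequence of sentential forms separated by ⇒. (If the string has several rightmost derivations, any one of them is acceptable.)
Start with S.
Step 1: the rightmost non-terminal is S; apply S → ( S ):  ( S )
Step 2: the rightmost non-terminal is S; apply S → ( S ):  ( ( S ) )
Step 3: the rightmost non-terminal is S; apply S → ( S ):  ( ( ( S ) ) )
Step 4: the rightmost non-terminal is S; apply S → ε:  ( ( ( ) ) )

Final answer: S ⇒ ( S ) ⇒ ( ( S ) ) ⇒ ( ( ( S ) ) ) ⇒ ( ( ( ) ) )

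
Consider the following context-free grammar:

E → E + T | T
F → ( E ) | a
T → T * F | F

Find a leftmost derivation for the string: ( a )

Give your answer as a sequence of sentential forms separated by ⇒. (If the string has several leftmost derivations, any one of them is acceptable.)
Start with E.
Step 1: the leftmost non-terminal is E; apply E → T:  T
Step 2: the leftmost non-terminal is T; apply T → F:  F
Step 3: the leftmost non-terminal is F; apply F → ( E ):  ( E )
Step 4: the leftmost non-terminal is E; apply E → T:  ( T )
Step 5: the leftmost non-terminal is T; apply T → F:  ( F )
Step 6: the leftmost non-terminal is F; apply F → a:  ( a )

Final answer: E ⇒ T ⇒ F ⇒ ( E ) ⇒ ( T ) ⇒ ( F ) ⇒ ( a )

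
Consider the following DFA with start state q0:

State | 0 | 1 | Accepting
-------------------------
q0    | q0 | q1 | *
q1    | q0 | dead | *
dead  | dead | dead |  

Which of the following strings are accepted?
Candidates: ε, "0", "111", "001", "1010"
ε: q0; q0 is accepting → accepted
"0": q0 → q0; q0 is accepting → accepted
"111": q0 → q1 → dead → dead; dead is not accepting → rejected
"001": q0 → q0 → q0 → q1; q1 is accepting → accepted
"1010": q0 → q1 → q0 → q1 → q0; q0 is accepting → accepted

Final answer: ε, "0", "001", "1010"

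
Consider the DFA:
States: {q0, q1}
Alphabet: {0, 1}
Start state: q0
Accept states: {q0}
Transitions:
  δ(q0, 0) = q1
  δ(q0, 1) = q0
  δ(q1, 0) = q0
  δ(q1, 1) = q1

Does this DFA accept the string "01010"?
Processing string "01010":
  q0 --0--> q1
  q1 --1--> q1
  q1 --0--> q0
  q0 --1--> q0
  q0 --0--> q1
Final state: q1
Accept states: {q0}
q1 is not an accept state, so the string is rejected.

Final answer: No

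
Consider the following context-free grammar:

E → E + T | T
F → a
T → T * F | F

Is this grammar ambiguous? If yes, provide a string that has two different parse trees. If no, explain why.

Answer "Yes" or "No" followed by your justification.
This is the standard stratified expression grammar: '+' is introduced only by the left-recursive rule E → E + T and '*' only by the left-recursive rule T → T * F, with F → a. For any string, the last '+' must be the one produced at the root E (everything after it is a T containing no '+'), and likewise within each T the last '*' is produced at its root. This fixes the parse tree uniquely (left-associative, '*' binding tighter than '+'), so every string has exactly one parse tree.

Final answer: No - the grammar is unambiguous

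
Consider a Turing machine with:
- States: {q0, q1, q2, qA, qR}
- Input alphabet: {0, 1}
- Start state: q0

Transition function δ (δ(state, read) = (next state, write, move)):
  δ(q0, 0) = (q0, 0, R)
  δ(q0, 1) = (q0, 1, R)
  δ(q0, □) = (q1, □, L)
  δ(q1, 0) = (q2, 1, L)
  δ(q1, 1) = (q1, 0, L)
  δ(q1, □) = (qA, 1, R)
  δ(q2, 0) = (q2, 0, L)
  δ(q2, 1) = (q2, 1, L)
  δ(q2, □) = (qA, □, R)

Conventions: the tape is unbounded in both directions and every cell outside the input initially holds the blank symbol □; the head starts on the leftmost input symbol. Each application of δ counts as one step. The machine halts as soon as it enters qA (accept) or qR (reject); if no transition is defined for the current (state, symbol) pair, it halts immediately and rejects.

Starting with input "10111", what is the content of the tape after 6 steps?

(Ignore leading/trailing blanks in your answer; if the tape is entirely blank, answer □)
Step 0: [q0]10111 (head at position 0)
Step 1: δ(q0, 1) = (q0, 1, R)  ⊢  1[q0]0111 (head at position 1)
Step 2: δ(q0, 0) = (q0, 0, R)  ⊢  10[q0]111 (head at position 2)
Step 3: δ(q0, 1) = (q0, 1, R)  ⊢  101[q0]11 (head at position 3)
Step 4: δ(q0, 1) = (q0, 1, R)  ⊢  1011[q0]1 (head at position 4)
Step 5: δ(q0, 1) = (q0, 1, R)  ⊢  10111[q0]□ (head at position 5)
Step 6: δ(q0, □) = (q1, □, L)  ⊢  1011[q1]1□ (head at position 4)
Tape after 6 steps (ignoring surrounding blanks): 10111

Final answer: Tape: 10111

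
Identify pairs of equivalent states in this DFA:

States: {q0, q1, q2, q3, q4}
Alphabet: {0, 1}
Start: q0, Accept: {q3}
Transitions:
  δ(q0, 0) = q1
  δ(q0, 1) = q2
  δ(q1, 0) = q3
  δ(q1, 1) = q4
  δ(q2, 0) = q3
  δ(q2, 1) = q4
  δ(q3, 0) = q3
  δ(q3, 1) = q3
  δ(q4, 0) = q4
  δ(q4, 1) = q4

Using the table-filling algorithm:
Round 0 – mark pairs where exactly one state is accepting: (q0,q3), (q1,q3), (q2,q3), (q3,q4)
Round 1 – newly marked: (q0,q1) [on 0: q1 vs q3, already marked]; (q0,q2) [on 0: q1 vs q3, already marked]; (q1,q4) [on 0: q3 vs q4, already marked]; (q2,q4) [on 0: q3 vs q4, already marked]
Round 2 – newly marked: (q0,q4) [on 0: q1 vs q4, already marked]
No further pairs can be marked.
(q1, q2) unmarked: δ(q1,0)=q3, δ(q2,0)=q3; δ(q1,1)=q4, δ(q2,1)=q4 → equivalent
Equivalent pairs: (q1, q2)

Final answer: Equivalent pairs: (q1, q2)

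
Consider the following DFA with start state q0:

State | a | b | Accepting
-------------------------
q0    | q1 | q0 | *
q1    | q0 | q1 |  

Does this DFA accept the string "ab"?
Start in q0.
Read 'a': q0 → q1
Read 'b': q1 → q1
Final state q1 is not accepting, so the string is rejected.

Final answer: No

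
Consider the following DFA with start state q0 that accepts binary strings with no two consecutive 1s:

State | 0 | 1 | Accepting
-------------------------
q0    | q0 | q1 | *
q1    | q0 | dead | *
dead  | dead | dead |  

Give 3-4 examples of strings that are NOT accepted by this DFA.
Any strings that end in a non-accepting state work; for example:
"11": q0 → q1 → dead; dead is not accepting → rejected
"0111": q0 → q0 → q1 → dead → dead; dead is not accepting → rejected
"1011": q0 → q1 → q0 → q1 → dead; dead is not accepting → rejected
"1100": q0 → q1 → dead → dead → dead; dead is not accepting → rejected

Final answer: "11", "0111", "1011", "1100"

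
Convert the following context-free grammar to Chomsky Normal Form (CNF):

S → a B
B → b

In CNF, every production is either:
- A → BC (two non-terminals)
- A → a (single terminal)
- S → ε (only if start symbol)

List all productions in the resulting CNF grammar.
The grammar has no ε-productions or unit productions to eliminate.
S → a B has terminal a in a right-hand side of length ≥ 2: introduce T_a → a and use T_a in place of a.
B → b is already in CNF (single terminal) – keep it.
S → a B becomes S → T_a B.
Resulting CNF grammar (3 productions): T_a → a; B → b; S → T_a B

Final answer: T_a → a; B → b; S → T_a B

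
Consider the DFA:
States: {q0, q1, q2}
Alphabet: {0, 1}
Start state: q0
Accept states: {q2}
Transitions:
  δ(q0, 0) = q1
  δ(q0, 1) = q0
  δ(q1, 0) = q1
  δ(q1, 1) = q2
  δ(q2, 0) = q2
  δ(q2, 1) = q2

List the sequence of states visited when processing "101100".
Starting at q0
Read '1': q0 -> q0
Read '0': q0 -> q1
Read '1': q1 -> q2
Read '1': q2 -> q2
Read '0': q2 -> q2
Read '0': q2 -> q2

Final answer: q0 -> q0 -> q1 -> q2 -> q2 -> q2 -> q2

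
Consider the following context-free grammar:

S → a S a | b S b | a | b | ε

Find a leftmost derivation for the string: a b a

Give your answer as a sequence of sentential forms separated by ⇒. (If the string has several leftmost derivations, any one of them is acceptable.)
Start with S.
Step 1: the leftmost non-terminal is S; apply S → a S a:  a S a
Step 2: the leftmost non-terminal is S; apply S → b:  a b a

Final answer: S ⇒ a S a ⇒ a b a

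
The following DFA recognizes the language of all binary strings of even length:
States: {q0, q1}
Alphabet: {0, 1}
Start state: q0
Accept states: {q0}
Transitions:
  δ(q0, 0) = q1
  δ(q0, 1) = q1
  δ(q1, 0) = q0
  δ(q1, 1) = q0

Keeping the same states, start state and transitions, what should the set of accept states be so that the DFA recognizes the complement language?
The DFA is complete (every state has a transition on every symbol), so the complement
is recognized by the same DFA with accepting and non-accepting states swapped.
Original accept states: {q0}
Complement accept states = All states - Original accept states
= {q0, q1} - {q0}
= {q1}
Complement language: strings of ODD length

Final answer: {q1}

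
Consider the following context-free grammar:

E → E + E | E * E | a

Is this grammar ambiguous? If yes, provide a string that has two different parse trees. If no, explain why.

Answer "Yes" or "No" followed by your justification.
Two different leftmost derivations of a + a * a:
  (1) E ⇒ E + E ⇒ a + E ⇒ a + E * E ⇒ a + a * E ⇒ a + a * a   (tree groups a + (a * a))
  (2) E ⇒ E * E ⇒ E + E * E ⇒ a + E * E ⇒ a + a * E ⇒ a + a * a   (tree groups (a + a) * a)
Two distinct leftmost derivations = two distinct parse trees, so the grammar is ambiguous.

Final answer: Yes - the string 'a + a * a' has two distinct leftmost derivations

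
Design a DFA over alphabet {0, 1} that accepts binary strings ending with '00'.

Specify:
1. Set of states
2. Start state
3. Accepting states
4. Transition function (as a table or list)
One valid DFA (any DFA recognizing the same language is acceptable):
States: {q0, q1, q2}
Start: q0
Accepting: {q2}
Transitions (accepting states marked with *):
State | 0 | 1 | Accepting
-------------------------
q0    | q1 | q0 |  
q1    | q2 | q0 |  
q2    | q2 | q0 | *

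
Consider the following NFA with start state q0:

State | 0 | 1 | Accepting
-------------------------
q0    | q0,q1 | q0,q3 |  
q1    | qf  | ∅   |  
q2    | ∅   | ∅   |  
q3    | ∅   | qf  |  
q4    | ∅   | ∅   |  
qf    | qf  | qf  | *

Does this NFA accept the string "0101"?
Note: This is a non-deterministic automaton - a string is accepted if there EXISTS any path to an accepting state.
Track the set of states the NFA could be in: start {q0}
Read '0': {q0} → {q0, q1}
Read '1': {q0, q1} → {q0, q3}
Read '0': {q0, q3} → {q0, q1}
Read '1': {q0, q1} → {q0, q3}
Final set {q0, q3} contains no accepting state → rejected.

Final answer: No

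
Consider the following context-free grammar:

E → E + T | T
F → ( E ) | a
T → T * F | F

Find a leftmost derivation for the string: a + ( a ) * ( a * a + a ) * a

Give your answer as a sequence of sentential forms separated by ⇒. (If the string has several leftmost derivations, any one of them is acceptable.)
Start with E.
Step 1: the leftmost non-terminal is E; apply E → E + T:  E + T
Step 2: the leftmost non-terminal is E; apply E → T:  T + T
Step 3: the leftmost non-terminal is T; apply T → F:  F + T
Step 4: the leftmost non-terminal is F; apply F → a:  a + T
Step 5: the leftmost non-terminal is T; apply T → T * F:  a + T * F
Step 6: the leftmost non-terminal is T; apply T → T * F:  a + T * F * F
Step 7: the leftmost non-terminal is T; apply T → F:  a + F * F * F
Step 8: the leftmost non-terminal is F; apply F → ( E ):  a + ( E ) * F * F
Step 9: the leftmost non-terminal is E; apply E → T:  a + ( T ) * F * F
Step 10: the leftmost non-terminal is T; apply T → F:  a + ( F ) * F * F
Step 11: the leftmost non-terminal is F; apply F → a:  a + ( a ) * F * F
Step 12: the leftmost non-terminal is F; apply F → ( E ):  a + ( a ) * ( E ) * F
Step 13: the leftmost non-terminal is E; apply E → E + T:  a + ( a ) * ( E + T ) * F
Step 14: the leftmost non-terminal is E; apply E → T:  a + ( a ) * ( T + T ) * F
Step 15: the leftmost non-terminal is T; apply T → T * F:  a + ( a ) * ( T * F + T ) * F
Step 16: the leftmost non-terminal is T; apply T → F:  a + ( a ) * ( F * F + T ) * F
Step 17: the leftmost non-terminal is F; apply F → a:  a + ( a ) * ( a * F + T ) * F
Step 18: the leftmost non-terminal is F; apply F → a:  a + ( a ) * ( a * a + T ) * F
Step 19: the leftmost non-terminal is T; apply T → F:  a + ( a ) * ( a * a + F ) * F
Step 20: the leftmost non-terminal is F; apply F → a:  a + ( a ) * ( a * a + a ) * F
Step 21: the leftmost non-terminal is F; apply F → a:  a + ( a ) * ( a * a + a ) * a

Final answer: E ⇒ E + T ⇒ T + T ⇒ F + T ⇒ a + T ⇒ a + T * F ⇒ a + T * F * F ⇒ a + F * F * F ⇒ a + ( E ) * F * F ⇒ a + ( T ) * F * F ⇒ a + ( F ) * F * F ⇒ a + ( a ) * F * F ⇒ a + ( a ) * ( E ) * F ⇒ a + ( a ) * ( E + T ) * F ⇒ a + ( a ) * ( T + T ) * F ⇒ a + ( a ) * ( T * F + T ) * F ⇒ a + ( a ) * ( F * F + T ) * F ⇒ a + ( a ) * ( a * F + T ) * F ⇒ a + ( a ) * ( a * a + T ) * F ⇒ a + ( a ) * ( a * a + F ) * F ⇒ a + ( a ) * ( a * a + a ) * F ⇒ a + ( a ) * ( a * a + a ) * a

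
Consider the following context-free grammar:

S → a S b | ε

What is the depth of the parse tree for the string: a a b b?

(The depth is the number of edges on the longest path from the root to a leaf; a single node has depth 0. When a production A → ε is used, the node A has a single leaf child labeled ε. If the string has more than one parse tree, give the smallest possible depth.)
The only parse tree applies S → a S b 2 times (once per matching a…b pair) and then S → ε.
The S nodes sit at depths 0, 1, …, 2; the innermost S (depth 2) has the single child ε at depth 3.
The terminal leaves a, b are at depths 1..2, so the longest root-to-leaf path is S → S → … → S → ε with 3 edges.
Depth = 3.

Final answer: 3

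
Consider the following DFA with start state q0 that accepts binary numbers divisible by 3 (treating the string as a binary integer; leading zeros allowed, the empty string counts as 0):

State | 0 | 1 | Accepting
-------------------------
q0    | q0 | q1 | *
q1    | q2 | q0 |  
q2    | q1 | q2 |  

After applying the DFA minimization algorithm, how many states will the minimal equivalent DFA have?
All 3 states are reachable from q0, so none can be removed as unreachable.
Table-filling: first mark every (accepting, non-accepting) pair as distinguishable (accepting: {q0}; non-accepting: {q1, q2}).
Round 1: (q1, q2) on '1' go to q0 and q2, already distinguishable → mark.
Every pair of states is distinguishable, so the DFA is already minimal.
Equivalence classes: {q0}, {q1}, {q2} → 3 states.

Final answer: 3 states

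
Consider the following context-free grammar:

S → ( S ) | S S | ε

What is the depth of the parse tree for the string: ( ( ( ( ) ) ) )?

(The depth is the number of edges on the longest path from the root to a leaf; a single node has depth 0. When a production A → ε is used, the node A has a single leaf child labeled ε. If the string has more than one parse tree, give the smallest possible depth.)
The string is 4 nested pairs. The shallowest parse tree applies S → ( S ) 4 times (one node per nested pair, each a child of the previous) and then S → ε in the middle.
S nodes at depths 0..4, ε leaf at depth 5; parentheses leaves are at depths 1..4.
(Using S → S S with an S → ε child anywhere only adds levels, so it cannot give a shallower tree.)
Depth = 5.

Final answer: 5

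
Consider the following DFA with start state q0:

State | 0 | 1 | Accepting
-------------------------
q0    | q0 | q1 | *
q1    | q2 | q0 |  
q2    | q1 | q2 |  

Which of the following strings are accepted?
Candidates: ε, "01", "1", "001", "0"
ε: q0; q0 is accepting → accepted
"01": q0 → q0 → q1; q1 is not accepting → rejected
"1": q0 → q1; q1 is not accepting → rejected
"001": q0 → q0 → q0 → q1; q1 is not accepting → rejected
"0": q0 → q0; q0 is accepting → accepted

Final answer: ε, "0"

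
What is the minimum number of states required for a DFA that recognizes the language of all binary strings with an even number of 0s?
Language: binary strings with an even number of 0s
Lower bound (Myhill–Nerode): the prefixes ε, 0 are pairwise distinguishable:
  ε vs 0: suffix ε distinguishes them (ε has zero 0s (accepted), 0 has one 0 (rejected))
So any DFA needs at least 2 states.
Upper bound: a DFA with 2 states exists (one state per class above).
Minimum states: 2

Final answer: 2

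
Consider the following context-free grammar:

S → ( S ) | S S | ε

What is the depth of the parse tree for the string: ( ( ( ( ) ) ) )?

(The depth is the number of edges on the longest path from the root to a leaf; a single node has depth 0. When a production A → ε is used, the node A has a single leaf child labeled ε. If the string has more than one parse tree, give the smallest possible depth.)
The string is 4 nested pairs. The shallowest parse tree applies S → ( S ) 4 times (one node per nested pair, each a child of the previous) and then S → ε in the middle.
S nodes at depths 0..4, ε leaf at depth 5; parentheses leaves are at depths 1..4.
(Using S → S S with an S → ε child anywhere only adds levels, so it cannot give a shallower tree.)
Depth = 5.

Final answer: 5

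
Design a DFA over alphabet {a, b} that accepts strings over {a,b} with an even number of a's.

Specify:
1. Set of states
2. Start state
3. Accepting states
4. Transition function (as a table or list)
One valid DFA (any DFA recognizing the same language is acceptable):
States: {q0, q1}
Start: q0
Accepting: {q0}
Transitions (accepting states marked with *):
State | a | b | Accepting
-------------------------
q0    | q1 | q0 | *
q1    | q0 | q1 |  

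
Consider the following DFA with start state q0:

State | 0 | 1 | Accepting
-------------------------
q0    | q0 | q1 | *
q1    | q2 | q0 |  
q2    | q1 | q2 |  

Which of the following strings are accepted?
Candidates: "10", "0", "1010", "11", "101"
"10": q0 → q1 → q2; q2 is not accepting → rejected
"0": q0 → q0; q0 is accepting → accepted
"1010": q0 → q1 → q2 → q2 → q1; q1 is not accepting → rejected
"11": q0 → q1 → q0; q0 is accepting → accepted
"101": q0 → q1 → q2 → q2; q2 is not accepting → rejected

Final answer: "0", "11"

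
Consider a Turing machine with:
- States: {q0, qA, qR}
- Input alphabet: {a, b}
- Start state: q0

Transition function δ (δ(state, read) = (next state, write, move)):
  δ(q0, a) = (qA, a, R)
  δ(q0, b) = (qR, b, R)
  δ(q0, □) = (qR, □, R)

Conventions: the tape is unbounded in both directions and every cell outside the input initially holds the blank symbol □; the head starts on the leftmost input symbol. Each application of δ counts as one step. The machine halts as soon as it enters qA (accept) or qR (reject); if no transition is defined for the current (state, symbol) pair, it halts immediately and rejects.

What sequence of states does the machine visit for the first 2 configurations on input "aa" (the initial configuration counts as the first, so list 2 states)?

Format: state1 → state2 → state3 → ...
Step 0: [q0]aa (head at position 0)
Step 1: δ(q0, a) = (qA, a, R)  ⊢  a[qA]a (head at position 1)
Reading off the states of these 2 configurations: q0 → qA

Final answer: q0 → qA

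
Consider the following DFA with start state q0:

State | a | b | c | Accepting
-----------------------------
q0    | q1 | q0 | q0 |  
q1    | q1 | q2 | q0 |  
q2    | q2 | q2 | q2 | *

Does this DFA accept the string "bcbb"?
Start in q0.
Read 'b': q0 → q0
Read 'c': q0 → q0
Read 'b': q0 → q0
Read 'b': q0 → q0
Final state q0 is not accepting, so the string is rejected.

Final answer: No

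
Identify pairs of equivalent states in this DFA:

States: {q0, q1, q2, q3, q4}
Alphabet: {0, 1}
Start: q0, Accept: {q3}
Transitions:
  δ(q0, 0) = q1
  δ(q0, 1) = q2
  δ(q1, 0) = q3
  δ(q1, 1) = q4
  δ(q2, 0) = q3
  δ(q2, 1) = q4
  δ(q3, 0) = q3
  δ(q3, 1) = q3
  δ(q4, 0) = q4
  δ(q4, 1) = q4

Using the table-filling algorithm:
Round 0 – mark pairs where exactly one state is accepting: (q0,q3), (q1,q3), (q2,q3), (q3,q4)
Round 1 – newly marked: (q0,q1) [on 0: q1 vs q3, already marked]; (q0,q2) [on 0: q1 vs q3, already marked]; (q1,q4) [on 0: q3 vs q4, already marked]; (q2,q4) [on 0: q3 vs q4, already marked]
Round 2 – newly marked: (q0,q4) [on 0: q1 vs q4, already marked]
No further pairs can be marked.
(q1, q2) unmarked: δ(q1,0)=q3, δ(q2,0)=q3; δ(q1,1)=q4, δ(q2,1)=q4 → equivalent
Equivalent pairs: (q1, q2)

Final answer: Equivalent pairs: (q1, q2)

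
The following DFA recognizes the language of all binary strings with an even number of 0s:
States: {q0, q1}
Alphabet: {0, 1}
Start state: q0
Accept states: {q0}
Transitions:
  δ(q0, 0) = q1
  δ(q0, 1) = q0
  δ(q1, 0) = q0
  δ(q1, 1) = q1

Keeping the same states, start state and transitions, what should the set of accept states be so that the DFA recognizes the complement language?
The DFA is complete (every state has a transition on every symbol), so the complement
is recognized by the same DFA with accepting and non-accepting states swapped.
Original accept states: {q0}
Complement accept states = All states - Original accept states
= {q0, q1} - {q0}
= {q1}
Complement language: strings with an ODD number of 0s

Final answer: {q1}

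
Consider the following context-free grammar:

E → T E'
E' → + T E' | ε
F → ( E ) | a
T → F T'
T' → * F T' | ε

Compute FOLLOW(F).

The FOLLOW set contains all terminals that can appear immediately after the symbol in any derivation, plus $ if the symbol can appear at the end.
Useful FIRST sets: FIRST(E') = {+, ε}, FIRST(T') = {*, ε} (both E' and T' are nullable).
FOLLOW(E): E is the start symbol → $; E appears in F → ( E ) followed by ')' → FOLLOW(E) = {), $}.
FOLLOW(E'): E' appears at the right end of E → T E' and of E' → + T E', so FOLLOW(E') ⊇ FOLLOW(E) (the second occurrence adds nothing new). FOLLOW(E') = {), $}.
FOLLOW(T): in E → T E' and E' → + T E', T is followed by E': add FIRST(E') minus ε = {+}; since E' is nullable, also add FOLLOW(E) and FOLLOW(E') = {), $}. FOLLOW(T) = {+, ), $}.
FOLLOW(T'): T' appears at the right end of T → F T' and of T' → * F T', so FOLLOW(T') = FOLLOW(T) = {+, ), $}.
FOLLOW(F): in T → F T' and T' → * F T', F is followed by T': add FIRST(T') minus ε = {*}; since T' is nullable, also add FOLLOW(T) and FOLLOW(T') = {+, ), $}. FOLLOW(F) = {*, +, ), $}.

Final answer: {$, ), *, +}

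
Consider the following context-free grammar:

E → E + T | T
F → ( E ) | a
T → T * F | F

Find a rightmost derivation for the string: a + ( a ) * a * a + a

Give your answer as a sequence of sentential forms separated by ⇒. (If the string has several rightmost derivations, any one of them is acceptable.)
Start with E.
Step 1: the rightmost non-terminal is E; apply E → E + T:  E + T
Step 2: the rightmost non-terminal is T; apply T → F:  E + F
Step 3: the rightmost non-terminal is F; apply F → a:  E + a
Step 4: the rightmost non-terminal is E; apply E → E + T:  E + T + a
Step 5: the rightmost non-terminal is T; apply T → T * F:  E + T * F + a
Step 6: the rightmost non-terminal is F; apply F → a:  E + T * a + a
Step 7: the rightmost non-terminal is T; apply T → T * F:  E + T * F * a + a
Step 8: the rightmost non-terminal is F; apply F → a:  E + T * a * a + a
Step 9: the rightmost non-terminal is T; apply T → F:  E + F * a * a + a
Step 10: the rightmost non-terminal is F; apply F → ( E ):  E + ( E ) * a * a + a
Step 11: the rightmost non-terminal is E; apply E → T:  E + ( T ) * a * a + a
Step 12: the rightmost non-terminal is T; apply T → F:  E + ( F ) * a * a + a
Step 13: the rightmost non-terminal is F; apply F → a:  E + ( a ) * a * a + a
Step 14: the rightmost non-terminal is E; apply E → T:  T + ( a ) * a * a + a
Step 15: the rightmost non-terminal is T; apply T → F:  F + ( a ) * a * a + a
Step 16: the rightmost non-terminal is F; apply F → a:  a + ( a ) * a * a + a

Final answer: E ⇒ E + T ⇒ E + F ⇒ E + a ⇒ E + T + a ⇒ E + T * F + a ⇒ E + T * a + a ⇒ E + T * F * a + a ⇒ E + T * a * a + a ⇒ E + F * a * a + a ⇒ E + ( E ) * a * a + a ⇒ E + ( T ) * a * a + a ⇒ E + ( F ) * a * a + a ⇒ E + ( a ) * a * a + a ⇒ T + ( a ) * a * a + a ⇒ F + ( a ) * a * a + a ⇒ a + ( a ) * a * a + a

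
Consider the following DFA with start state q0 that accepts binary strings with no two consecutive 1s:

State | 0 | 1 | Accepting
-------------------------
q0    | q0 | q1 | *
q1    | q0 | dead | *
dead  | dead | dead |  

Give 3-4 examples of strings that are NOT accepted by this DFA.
Any strings that end in a non-accepting state work; for example:
"11": q0 → q1 → dead; dead is not accepting → rejected
"0111": q0 → q0 → q1 → dead → dead; dead is not accepting → rejected
"1110": q0 → q1 → dead → dead → dead; dead is not accepting → rejected
"1111": q0 → q1 → dead → dead → dead; dead is not accepting → rejected

Final answer: "11", "0111", "1110", "1111"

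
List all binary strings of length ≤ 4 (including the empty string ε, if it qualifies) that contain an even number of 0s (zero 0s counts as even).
Checking every binary string of length 0 to 4:
  Length 0: accepted: ε | rejected: (none)
  Length 1: accepted: 1 | rejected: 0
  Length 2: accepted: 00, 11 | rejected: 01, 10
  Length 3: accepted: 001, 010, 100, 111 | rejected: 000, 011, 101, 110
  Length 4: accepted: 0000, 0011, 0101, 0110, 1001, 1010, 1100, 1111 | rejected: 0001, 0010, 0100, 0111, 1000, 1011, 1101, 1110
Total: 16 string(s).

Final answer: ε, 1, 00, 11, 001, 010, 100, 111, 0000, 0011, 0101, 0110, 1001, 1010, 1100, 1111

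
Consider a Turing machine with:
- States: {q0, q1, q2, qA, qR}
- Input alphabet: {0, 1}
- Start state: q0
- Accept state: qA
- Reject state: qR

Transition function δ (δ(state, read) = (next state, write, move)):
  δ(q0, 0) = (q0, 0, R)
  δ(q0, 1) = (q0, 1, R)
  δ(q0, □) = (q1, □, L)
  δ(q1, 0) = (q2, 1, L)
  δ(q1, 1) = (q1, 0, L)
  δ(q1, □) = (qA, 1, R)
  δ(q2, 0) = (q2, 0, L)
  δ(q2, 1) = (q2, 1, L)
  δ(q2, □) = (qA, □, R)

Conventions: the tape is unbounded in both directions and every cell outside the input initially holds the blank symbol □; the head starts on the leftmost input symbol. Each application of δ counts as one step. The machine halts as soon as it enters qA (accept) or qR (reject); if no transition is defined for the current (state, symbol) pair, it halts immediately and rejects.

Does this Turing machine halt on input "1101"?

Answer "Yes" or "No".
Step 0: [q0]1101 (head at position 0)
Step 1: δ(q0, 1) = (q0, 1, R)  ⊢  1[q0]101 (head at position 1)
Step 2: δ(q0, 1) = (q0, 1, R)  ⊢  11[q0]01 (head at position 2)
Step 3: δ(q0, 0) = (q0, 0, R)  ⊢  110[q0]1 (head at position 3)
Step 4: δ(q0, 1) = (q0, 1, R)  ⊢  1101[q0]□ (head at position 4)
Step 5: δ(q0, □) = (q1, □, L)  ⊢  110[q1]1□ (head at position 3)
Step 6: δ(q1, 1) = (q1, 0, L)  ⊢  11[q1]00□ (head at position 2)
Step 7: δ(q1, 0) = (q2, 1, L)  ⊢  1[q2]110□ (head at position 1)
Step 8: δ(q2, 1) = (q2, 1, L)  ⊢  [q2]1110□ (head at position 0)
Step 9: δ(q2, 1) = (q2, 1, L)  ⊢  [q2]□1110□ (head at position -1)
Step 10: δ(q2, □) = (qA, □, R)  ⊢  □[qA]1110□ (head at position 0)
The machine is in qA, so it halts and accepts.
It halts after 10 steps.

Final answer: Yes - halts after 10 steps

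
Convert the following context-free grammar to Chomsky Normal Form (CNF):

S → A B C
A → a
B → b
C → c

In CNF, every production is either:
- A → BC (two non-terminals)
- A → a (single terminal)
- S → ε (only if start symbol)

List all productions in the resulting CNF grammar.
The grammar has no ε-productions or unit productions to eliminate.
A → a is already in CNF (single terminal) – keep it.
B → b is already in CNF (single terminal) – keep it.
C → c is already in CNF (single terminal) – keep it.
S → A B C has 3 symbols on the right: break it into binary productions S → A X0, X0 → B C.
Resulting CNF grammar (5 productions): A → a; B → b; C → c; S → A X0; X0 → B C

Final answer: A → a; B → b; C → c; S → A X0; X0 → B C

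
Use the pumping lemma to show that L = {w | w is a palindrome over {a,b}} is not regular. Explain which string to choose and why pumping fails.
Language: L = {w | w is a palindrome over {a,b}} (strings that read the same forwards and backwards)
Step 1: Assume for contradiction that L is regular, with pumping length p.
Step 2: Choose s = a^p b a^p. Then s ∈ L (it reads the same forwards and backwards) and |s| ≥ p.
Step 3: Consider any decomposition s = xyz with |xy| ≤ p and |y| > 0. Since |xy| ≤ p and the first p symbols of s are all a's, y = a^k for some k with 1 ≤ k ≤ p.
Step 4: Pumping up (i = 2): xy²z = a^(p+k) b a^p. Its reverse is a^p b a^(p+k) ≠ a^(p+k) b a^p (the single b is no longer in the middle), so xy²z is not a palindrome and xy²z ∉ L.
This contradicts the pumping lemma, so L is not regular.

Final answer: Choose s = a^p b a^p. Since |xy| ≤ p, y = a^k with k ≥ 1. Then xy²z = a^(p+k) b a^p is not a palindrome, so ∉ L.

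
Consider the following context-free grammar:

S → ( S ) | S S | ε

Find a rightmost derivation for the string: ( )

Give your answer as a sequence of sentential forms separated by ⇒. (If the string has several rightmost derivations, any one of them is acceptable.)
Start with S.
Step 1: the rightmost non-terminal is S; apply S → ( S ):  ( S )
Step 2: the rightmost non-terminal is S; apply S → ε:  ( )

Final answer: S ⇒ ( S ) ⇒ ( )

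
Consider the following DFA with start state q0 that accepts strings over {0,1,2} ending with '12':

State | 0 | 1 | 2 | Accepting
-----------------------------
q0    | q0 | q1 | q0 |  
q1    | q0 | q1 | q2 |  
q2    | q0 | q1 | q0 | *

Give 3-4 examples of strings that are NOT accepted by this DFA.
Any strings that end in a non-accepting state work; for example:
"001": q0 → q0 → q0 → q1; q1 is not accepting → rejected
"200": q0 → q0 → q0 → q0; q0 is not accepting → rejected
"201": q0 → q0 → q0 → q1; q1 is not accepting → rejected
"1122": q0 → q1 → q1 → q2 → q0; q0 is not accepting → rejected

Final answer: "001", "200", "201", "1122"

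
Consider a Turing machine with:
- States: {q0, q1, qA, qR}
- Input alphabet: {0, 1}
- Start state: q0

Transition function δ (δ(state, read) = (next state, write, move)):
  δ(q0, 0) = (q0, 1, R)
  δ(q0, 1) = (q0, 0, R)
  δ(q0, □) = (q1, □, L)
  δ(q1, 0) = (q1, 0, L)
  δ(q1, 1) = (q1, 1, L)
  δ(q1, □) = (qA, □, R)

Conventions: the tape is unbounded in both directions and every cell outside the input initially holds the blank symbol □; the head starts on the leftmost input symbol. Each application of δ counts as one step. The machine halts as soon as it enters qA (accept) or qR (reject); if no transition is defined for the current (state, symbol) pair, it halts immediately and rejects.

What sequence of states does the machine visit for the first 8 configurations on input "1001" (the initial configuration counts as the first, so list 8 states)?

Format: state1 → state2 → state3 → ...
Step 0: [q0]1001 (head at position 0)
Step 1: δ(q0, 1) = (q0, 0, R)  ⊢  0[q0]001 (head at position 1)
Step 2: δ(q0, 0) = (q0, 1, R)  ⊢  01[q0]01 (head at position 2)
Step 3: δ(q0, 0) = (q0, 1, R)  ⊢  011[q0]1 (head at position 3)
Step 4: δ(q0, 1) = (q0, 0, R)  ⊢  0110[q0]□ (head at position 4)
Step 5: δ(q0, □) = (q1, □, L)  ⊢  011[q1]0□ (head at position 3)
Step 6: δ(q1, 0) = (q1, 0, L)  ⊢  01[q1]10□ (head at position 2)
Step 7: δ(q1, 1) = (q1, 1, L)  ⊢  0[q1]110□ (head at position 1)
Reading off the states of these 8 configurations: q0 → q0 → q0 → q0 → q0 → q1 → q1 → q1

Final answer: q0 → q0 → q0 → q0 → q0 → q1 → q1 → q1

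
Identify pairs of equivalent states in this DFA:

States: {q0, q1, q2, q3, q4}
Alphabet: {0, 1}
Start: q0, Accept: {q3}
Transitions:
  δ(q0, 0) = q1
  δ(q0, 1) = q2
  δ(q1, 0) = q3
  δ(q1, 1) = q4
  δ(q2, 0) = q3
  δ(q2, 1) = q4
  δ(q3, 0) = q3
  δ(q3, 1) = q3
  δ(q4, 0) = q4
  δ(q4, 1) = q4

Using the table-filling algorithm:
Round 0 – mark pairs where exactly one state is accepting: (q0,q3), (q1,q3), (q2,q3), (q3,q4)
Round 1 – newly marked: (q0,q1) [on 0: q1 vs q3, already marked]; (q0,q2) [on 0: q1 vs q3, already marked]; (q1,q4) [on 0: q3 vs q4, already marked]; (q2,q4) [on 0: q3 vs q4, already marked]
Round 2 – newly marked: (q0,q4) [on 0: q1 vs q4, already marked]
No further pairs can be marked.
(q1, q2) unmarked: δ(q1,0)=q3, δ(q2,0)=q3; δ(q1,1)=q4, δ(q2,1)=q4 → equivalent
Equivalent pairs: (q1, q2)

Final answer: Equivalent pairs: (q1, q2)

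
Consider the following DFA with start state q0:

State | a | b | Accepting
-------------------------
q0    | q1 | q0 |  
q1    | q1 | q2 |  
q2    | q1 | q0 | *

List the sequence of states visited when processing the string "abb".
q0 → q1 → q2 → q0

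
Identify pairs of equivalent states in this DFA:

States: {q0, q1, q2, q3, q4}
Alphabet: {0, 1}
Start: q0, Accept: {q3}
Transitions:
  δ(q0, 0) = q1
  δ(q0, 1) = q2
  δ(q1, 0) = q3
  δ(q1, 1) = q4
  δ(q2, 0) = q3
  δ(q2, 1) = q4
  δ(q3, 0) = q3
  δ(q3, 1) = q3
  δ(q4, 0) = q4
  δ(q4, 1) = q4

Using the table-filling algorithm:
Round 0 – mark pairs where exactly one state is accepting: (q0,q3), (q1,q3), (q2,q3), (q3,q4)
Round 1 – newly marked: (q0,q1) [on 0: q1 vs q3, already marked]; (q0,q2) [on 0: q1 vs q3, already marked]; (q1,q4) [on 0: q3 vs q4, already marked]; (q2,q4) [on 0: q3 vs q4, already marked]
Round 2 – newly marked: (q0,q4) [on 0: q1 vs q4, already marked]
No further pairs can be marked.
(q1, q2) unmarked: δ(q1,0)=q3, δ(q2,0)=q3; δ(q1,1)=q4, δ(q2,1)=q4 → equivalent
Equivalent pairs: (q1, q2)

Final answer: Equivalent pairs: (q1, q2)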